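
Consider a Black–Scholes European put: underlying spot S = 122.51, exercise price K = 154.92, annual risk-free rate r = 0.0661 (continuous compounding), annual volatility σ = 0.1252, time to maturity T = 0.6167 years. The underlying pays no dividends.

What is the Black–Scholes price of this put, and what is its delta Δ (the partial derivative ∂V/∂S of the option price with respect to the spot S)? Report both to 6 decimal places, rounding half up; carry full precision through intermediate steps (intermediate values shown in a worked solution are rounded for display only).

σ√T = 0.1252·√0.6167 = 0.098320
d₁ = (ln(S/K) + (r+σ²/2)T) / (σ√T) = (ln(122.51/154.92) + (0.0661+0.1252²/2)·0.6167) / 0.098320 = (-0.234716 + 0.045597) / 0.098320 = -1.923507
d₂ = d₁ − σ√T = -1.923507 − 0.098320 = -2.021827
e^{−rT} = e^{−0.0661·0.6167} = 0.960056
N(−d₁) = 0.972792,  N(−d₂) = 0.978403
Put price V = K·e^{−rT}·N(−d₂) − S·N(−d₁) = 145.519662 − 119.176720 = 26.342942
Δ = −N(−d₁) = -0.972792

price = 26.342942
Δ = -0.972792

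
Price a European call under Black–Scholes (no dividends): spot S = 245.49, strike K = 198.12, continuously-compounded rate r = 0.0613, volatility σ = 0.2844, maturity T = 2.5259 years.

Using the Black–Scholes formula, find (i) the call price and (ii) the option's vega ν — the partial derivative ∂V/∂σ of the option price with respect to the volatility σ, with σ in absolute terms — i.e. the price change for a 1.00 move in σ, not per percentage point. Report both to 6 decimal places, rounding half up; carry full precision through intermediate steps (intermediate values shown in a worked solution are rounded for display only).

σ√T = 0.2844·√2.5259 = 0.451999
d₁ = (ln(S/K) + (r+σ²/2)T) / (σ√T) = (ln(245.49/198.12) + (0.0613+0.2844²/2)·2.5259) / 0.451999 = (0.214383 + 0.256989) / 0.451999 = 1.042862
d₂ = d₁ − σ√T = 1.042862 − 0.451999 = 0.590862
e^{−rT} = e^{−0.0613·2.5259} = 0.856554
N(d₁) = 0.851494,  N(d₂) = 0.722694
Call price V = S·N(d₁) − K·e^{−rT}·N(d₂) = 209.033214 − 122.641495 = 86.391718
φ(d₁) = (1/√(2π))·e^{−d₁²/2} = 0.231606
ν = S·φ(d₁)·√T = 90.363121

price = 86.391718
ν = 90.363121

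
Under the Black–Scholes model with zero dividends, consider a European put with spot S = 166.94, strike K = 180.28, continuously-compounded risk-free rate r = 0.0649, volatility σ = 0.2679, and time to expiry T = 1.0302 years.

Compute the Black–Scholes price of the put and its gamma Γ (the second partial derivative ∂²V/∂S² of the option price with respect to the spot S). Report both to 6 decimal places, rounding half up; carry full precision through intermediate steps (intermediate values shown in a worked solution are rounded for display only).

σ√T = 0.2679·√1.0302 = 0.271915
d₁ = (ln(S/K) + (r+σ²/2)T) / (σ√T) = (ln(166.94/180.28) + (0.0649+0.2679²/2)·1.0302) / 0.271915 = (-0.076877 + 0.103829) / 0.271915 = 0.099120
d₂ = d₁ − σ√T = 0.099120 − 0.271915 = -0.172795
e^{−rT} = e^{−0.0649·1.0302} = 0.935326
N(−d₁) = 0.460522,  N(−d₂) = 0.568594
Put price V = K·e^{−rT}·N(−d₂) − S·N(−d₁) = 95.876638 − 76.879470 = 18.997168
φ(d₁) = (1/√(2π))·e^{−d₁²/2} = 0.396987
Γ = φ(d₁) / (S·σ·√T) = 0.008745

price = 18.997168
Γ = 0.008745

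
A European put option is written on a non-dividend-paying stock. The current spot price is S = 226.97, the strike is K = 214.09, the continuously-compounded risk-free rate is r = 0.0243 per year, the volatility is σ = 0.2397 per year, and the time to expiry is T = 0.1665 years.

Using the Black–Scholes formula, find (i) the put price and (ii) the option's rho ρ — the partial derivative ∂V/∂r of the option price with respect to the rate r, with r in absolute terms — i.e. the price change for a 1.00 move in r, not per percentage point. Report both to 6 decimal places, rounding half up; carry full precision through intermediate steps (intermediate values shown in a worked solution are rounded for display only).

price = 3.404188
ρ = -9.857970

σ√T = 0.2397·√0.1665 = 0.097808
d₁ = (ln(S/K) + (r+σ²/2)T) / (σ√T) = (ln(226.97/214.09) + (0.0243+0.2397²/2)·0.1665) / 0.097808 = (0.058421 + 0.008829) / 0.097808 = 0.687576
d₂ = d₁ − σ√T = 0.687576 − 0.097808 = 0.589768
e^{−rT} = e^{−0.0243·0.1665} = 0.995962
N(−d₁) = 0.245860,  N(−d₂) = 0.277673
Put price V = K·e^{−rT}·N(−d₂) − S·N(−d₁) = 59.207028 − 55.802840 = 3.404188
ρ = −K·T·e^{−rT}·N(−d₂) = -9.857970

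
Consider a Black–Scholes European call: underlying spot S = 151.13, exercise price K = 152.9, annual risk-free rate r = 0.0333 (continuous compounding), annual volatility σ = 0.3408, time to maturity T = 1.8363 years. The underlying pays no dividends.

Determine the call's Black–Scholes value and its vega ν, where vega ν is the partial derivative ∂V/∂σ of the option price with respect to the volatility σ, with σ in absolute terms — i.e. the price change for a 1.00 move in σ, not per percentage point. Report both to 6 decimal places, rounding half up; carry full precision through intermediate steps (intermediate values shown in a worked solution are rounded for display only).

σ√T = 0.3408·√1.8363 = 0.461819
d₁ = (ln(S/K) + (r+σ²/2)T) / (σ√T) = (ln(151.13/152.9) + (0.0333+0.3408²/2)·1.8363) / 0.461819 = (-0.011644 + 0.167787) / 0.461819 = 0.338105
d₂ = d₁ − σ√T = 0.338105 − 0.461819 = -0.123713
e^{−rT} = e^{−0.0333·1.8363} = 0.940683
N(d₁) = 0.632358,  N(d₂) = 0.450771
Call price V = S·N(d₁) − K·e^{−rT}·N(d₂) = 95.568272 − 64.834622 = 30.733650
φ(d₁) = (1/√(2π))·e^{−d₁²/2} = 0.376779
ν = S·φ(d₁)·√T = 77.163043

price = 30.733650
ν = 77.163043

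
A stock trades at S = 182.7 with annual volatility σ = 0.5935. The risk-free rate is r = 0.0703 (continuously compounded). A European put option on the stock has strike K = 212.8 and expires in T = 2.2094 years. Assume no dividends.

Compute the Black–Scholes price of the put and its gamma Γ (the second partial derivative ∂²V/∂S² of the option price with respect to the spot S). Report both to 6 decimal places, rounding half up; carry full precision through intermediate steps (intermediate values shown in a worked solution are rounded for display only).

σ√T = 0.5935·√2.2094 = 0.882181
d₁ = (ln(S/K) + (r+σ²/2)T) / (σ√T) = (ln(182.7/212.8) + (0.0703+0.5935²/2)·2.2094) / 0.882181 = (-0.152507 + 0.544443) / 0.882181 = 0.444280
d₂ = d₁ − σ√T = 0.444280 − 0.882181 = -0.437901
e^{−rT} = e^{−0.0703·2.2094} = 0.856140
N(−d₁) = 0.328420,  N(−d₂) = 0.669271
Put price V = K·e^{−rT}·N(−d₂) − S·N(−d₁) = 121.932292 − 60.002350 = 61.929942
φ(d₁) = (1/√(2π))·e^{−d₁²/2} = 0.361450
Γ = φ(d₁) / (S·σ·√T) = 0.002243

price = 61.929942
Γ = 0.002243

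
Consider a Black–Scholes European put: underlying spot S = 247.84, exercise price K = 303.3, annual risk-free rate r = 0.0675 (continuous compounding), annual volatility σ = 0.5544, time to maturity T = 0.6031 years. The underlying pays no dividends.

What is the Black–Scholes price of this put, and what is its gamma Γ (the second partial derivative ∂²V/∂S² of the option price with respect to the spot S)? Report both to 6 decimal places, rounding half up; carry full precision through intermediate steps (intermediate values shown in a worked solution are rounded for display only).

price = 70.745404
Γ = 0.003692

σ√T = 0.5544·√0.6031 = 0.430544
d₁ = (ln(S/K) + (r+σ²/2)T) / (σ√T) = (ln(247.84/303.3) + (0.0675+0.5544²/2)·0.6031) / 0.430544 = (-0.201939 + 0.133393) / 0.430544 = -0.159207
d₂ = d₁ − σ√T = -0.159207 − 0.430544 = -0.589751
e^{−rT} = e^{−0.0675·0.6031} = 0.960108
N(−d₁) = 0.563247,  N(−d₂) = 0.722321
Put price V = K·e^{−rT}·N(−d₂) − S·N(−d₁) = 210.340544 − 139.595140 = 70.745404
φ(d₁) = (1/√(2π))·e^{−d₁²/2} = 0.393918
Γ = φ(d₁) / (S·σ·√T) = 0.003692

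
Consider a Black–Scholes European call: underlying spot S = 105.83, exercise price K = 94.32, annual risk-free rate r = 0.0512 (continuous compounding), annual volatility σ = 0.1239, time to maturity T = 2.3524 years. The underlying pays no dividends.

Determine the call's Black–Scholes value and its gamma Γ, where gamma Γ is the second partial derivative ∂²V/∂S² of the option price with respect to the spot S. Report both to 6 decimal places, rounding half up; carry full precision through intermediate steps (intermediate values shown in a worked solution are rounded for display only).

price = 23.133797
Γ = 0.008140

σ√T = 0.1239·√2.3524 = 0.190032
d₁ = (ln(S/K) + (r+σ²/2)T) / (σ√T) = (ln(105.83/94.32) + (0.0512+0.1239²/2)·2.3524) / 0.190032 = (0.115141 + 0.138499) / 0.190032 = 1.334721
d₂ = d₁ − σ√T = 1.334721 − 0.190032 = 1.144689
e^{−rT} = e^{−0.0512·2.3524} = 0.886528
N(d₁) = 0.909016,  N(d₂) = 0.873831
Call price V = S·N(d₁) − K·e^{−rT}·N(d₂) = 96.201177 − 73.067379 = 23.133797
φ(d₁) = (1/√(2π))·e^{−d₁²/2} = 0.163707
Γ = φ(d₁) / (S·σ·√T) = 0.008140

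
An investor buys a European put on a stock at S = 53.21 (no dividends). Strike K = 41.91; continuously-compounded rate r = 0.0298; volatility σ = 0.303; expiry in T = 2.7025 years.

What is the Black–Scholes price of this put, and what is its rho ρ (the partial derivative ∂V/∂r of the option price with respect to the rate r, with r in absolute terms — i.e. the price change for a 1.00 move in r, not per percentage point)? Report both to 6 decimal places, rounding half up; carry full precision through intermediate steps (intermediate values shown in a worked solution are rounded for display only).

price = 3.503469
ρ = -36.320702

σ√T = 0.303·√2.7025 = 0.498110
d₁ = (ln(S/K) + (r+σ²/2)T) / (σ√T) = (ln(53.21/41.91) + (0.0298+0.303²/2)·2.7025) / 0.498110 = (0.238722 + 0.204591) / 0.498110 = 0.889990
d₂ = d₁ − σ√T = 0.889990 − 0.498110 = 0.391880
e^{−rT} = e^{−0.0298·2.7025} = 0.922623
N(−d₁) = 0.186736,  N(−d₂) = 0.347573
Put price V = K·e^{−rT}·N(−d₂) − S·N(−d₁) = 13.439668 − 9.936198 = 3.503469
ρ = −K·T·e^{−rT}·N(−d₂) = -36.320702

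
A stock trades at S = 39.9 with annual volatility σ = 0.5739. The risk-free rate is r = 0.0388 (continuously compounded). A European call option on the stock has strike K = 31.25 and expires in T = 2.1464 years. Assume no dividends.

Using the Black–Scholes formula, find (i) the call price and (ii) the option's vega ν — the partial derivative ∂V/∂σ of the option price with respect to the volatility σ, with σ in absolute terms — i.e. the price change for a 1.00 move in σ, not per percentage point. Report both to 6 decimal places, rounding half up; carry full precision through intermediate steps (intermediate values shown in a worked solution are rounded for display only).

σ√T = 0.5739·√2.1464 = 0.840798
d₁ = (ln(S/K) + (r+σ²/2)T) / (σ√T) = (ln(39.9/31.25) + (0.0388+0.5739²/2)·2.1464) / 0.840798 = (0.244357 + 0.436751) / 0.840798 = 0.810073
d₂ = d₁ − σ√T = 0.810073 − 0.840798 = -0.030725
e^{−rT} = e^{−0.0388·2.1464} = 0.920093
N(d₁) = 0.791051,  N(d₂) = 0.487745
Call price V = S·N(d₁) − K·e^{−rT}·N(d₂) = 31.562932 − 14.024077 = 17.538855
φ(d₁) = (1/√(2π))·e^{−d₁²/2} = 0.287352
ν = S·φ(d₁)·√T = 16.797407

price = 17.538855
ν = 16.797407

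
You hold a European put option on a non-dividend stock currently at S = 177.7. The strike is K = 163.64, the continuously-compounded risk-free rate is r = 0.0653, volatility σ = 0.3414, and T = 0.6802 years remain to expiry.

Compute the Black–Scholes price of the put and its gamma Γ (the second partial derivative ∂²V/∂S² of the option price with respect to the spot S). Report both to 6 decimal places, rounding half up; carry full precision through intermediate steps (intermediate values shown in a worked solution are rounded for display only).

σ√T = 0.3414·√0.6802 = 0.281567
d₁ = (ln(S/K) + (r+σ²/2)T) / (σ√T) = (ln(177.7/163.64) + (0.0653+0.3414²/2)·0.6802) / 0.281567 = (0.082428 + 0.084057) / 0.281567 = 0.591280
d₂ = d₁ − σ√T = 0.591280 − 0.281567 = 0.309713
e^{−rT} = e^{−0.0653·0.6802} = 0.956555
N(−d₁) = 0.277166,  N(−d₂) = 0.378390
Put price V = K·e^{−rT}·N(−d₂) − S·N(−d₁) = 59.229587 − 49.252485 = 9.977102
φ(d₁) = (1/√(2π))·e^{−d₁²/2} = 0.334960
Γ = φ(d₁) / (S·σ·√T) = 0.006695

price = 9.977102
Γ = 0.006695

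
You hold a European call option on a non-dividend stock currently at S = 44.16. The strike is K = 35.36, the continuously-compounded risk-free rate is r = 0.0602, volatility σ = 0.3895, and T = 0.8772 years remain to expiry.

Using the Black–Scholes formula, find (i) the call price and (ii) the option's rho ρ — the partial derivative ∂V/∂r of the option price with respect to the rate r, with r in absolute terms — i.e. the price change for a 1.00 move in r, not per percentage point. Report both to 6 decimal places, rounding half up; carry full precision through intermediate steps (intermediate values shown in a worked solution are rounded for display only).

price = 12.430306
ρ = 21.071955

σ√T = 0.3895·√0.8772 = 0.364802
d₁ = (ln(S/K) + (r+σ²/2)T) / (σ√T) = (ln(44.16/35.36) + (0.0602+0.3895²/2)·0.8772) / 0.364802 = (0.222238 + 0.119348) / 0.364802 = 0.936360
d₂ = d₁ − σ√T = 0.936360 − 0.364802 = 0.571559
e^{−rT} = e^{−0.0602·0.8772} = 0.948563
N(d₁) = 0.825456,  N(d₂) = 0.716189
Call price V = S·N(d₁) − K·e^{−rT}·N(d₂) = 36.452142 − 24.021836 = 12.430306
ρ = K·T·e^{−rT}·N(d₂) = 21.071955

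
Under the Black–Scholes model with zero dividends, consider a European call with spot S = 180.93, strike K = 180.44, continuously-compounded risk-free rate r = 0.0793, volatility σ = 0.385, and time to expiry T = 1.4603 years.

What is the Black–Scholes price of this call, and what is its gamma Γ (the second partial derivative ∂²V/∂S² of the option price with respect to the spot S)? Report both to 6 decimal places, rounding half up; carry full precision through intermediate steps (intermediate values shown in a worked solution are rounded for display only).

price = 42.526262
Γ = 0.004209

σ√T = 0.385·√1.4603 = 0.465245
d₁ = (ln(S/K) + (r+σ²/2)T) / (σ√T) = (ln(180.93/180.44) + (0.0793+0.385²/2)·1.4603) / 0.465245 = (0.002712 + 0.224028) / 0.465245 = 0.487356
d₂ = d₁ − σ√T = 0.487356 − 0.465245 = 0.022111
e^{−rT} = e^{−0.0793·1.4603} = 0.890652
N(d₁) = 0.686997,  N(d₂) = 0.508820
Call price V = S·N(d₁) − K·e^{−rT}·N(d₂) = 124.298389 − 81.772127 = 42.526262
φ(d₁) = (1/√(2π))·e^{−d₁²/2} = 0.354270
Γ = φ(d₁) / (S·σ·√T) = 0.004209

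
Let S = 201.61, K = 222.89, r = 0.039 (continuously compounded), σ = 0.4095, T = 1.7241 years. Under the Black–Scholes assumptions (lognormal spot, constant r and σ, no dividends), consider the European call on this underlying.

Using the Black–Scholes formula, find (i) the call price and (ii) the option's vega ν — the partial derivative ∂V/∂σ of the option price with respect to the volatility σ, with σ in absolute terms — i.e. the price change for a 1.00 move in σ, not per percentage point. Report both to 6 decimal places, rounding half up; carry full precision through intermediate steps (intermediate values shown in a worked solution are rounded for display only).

σ√T = 0.4095·√1.7241 = 0.537694
d₁ = (ln(S/K) + (r+σ²/2)T) / (σ√T) = (ln(201.61/222.89) + (0.039+0.4095²/2)·1.7241) / 0.537694 = (-0.100343 + 0.211797) / 0.537694 = 0.207282
d₂ = d₁ − σ√T = 0.207282 − 0.537694 = -0.330412
e^{−rT} = e^{−0.039·1.7241} = 0.934971
N(d₁) = 0.582105,  N(d₂) = 0.370544
Call price V = S·N(d₁) − K·e^{−rT}·N(d₂) = 117.358192 − 77.219803 = 40.138389
φ(d₁) = (1/√(2π))·e^{−d₁²/2} = 0.390463
ν = S·φ(d₁)·√T = 103.364995

price = 40.138389
ν = 103.364995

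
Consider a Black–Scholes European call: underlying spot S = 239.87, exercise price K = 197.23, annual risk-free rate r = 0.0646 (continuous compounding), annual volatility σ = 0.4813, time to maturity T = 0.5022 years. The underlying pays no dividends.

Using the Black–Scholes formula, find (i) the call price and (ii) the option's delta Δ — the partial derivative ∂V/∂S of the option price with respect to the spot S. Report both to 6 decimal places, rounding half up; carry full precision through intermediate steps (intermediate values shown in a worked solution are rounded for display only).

σ√T = 0.4813·√0.5022 = 0.341078
d₁ = (ln(S/K) + (r+σ²/2)T) / (σ√T) = (ln(239.87/197.23) + (0.0646+0.4813²/2)·0.5022) / 0.341078 = (0.195727 + 0.090609) / 0.341078 = 0.839502
d₂ = d₁ − σ√T = 0.839502 − 0.341078 = 0.498423
e^{−rT} = e^{−0.0646·0.5022} = 0.968078
N(d₁) = 0.799406,  N(d₂) = 0.690907
Call price V = S·N(d₁) − K·e^{−rT}·N(d₂) = 191.753539 − 131.917748 = 59.835791
Δ = N(d₁) = 0.799406

price = 59.835791
Δ = 0.799406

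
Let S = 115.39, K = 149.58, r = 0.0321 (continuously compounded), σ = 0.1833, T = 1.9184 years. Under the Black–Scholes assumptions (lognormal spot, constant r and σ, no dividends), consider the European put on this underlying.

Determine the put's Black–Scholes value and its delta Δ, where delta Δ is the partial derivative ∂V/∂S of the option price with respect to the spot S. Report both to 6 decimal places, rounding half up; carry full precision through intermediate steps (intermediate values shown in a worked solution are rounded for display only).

σ√T = 0.1833·√1.9184 = 0.253882
d₁ = (ln(S/K) + (r+σ²/2)T) / (σ√T) = (ln(115.39/149.58) + (0.0321+0.1833²/2)·1.9184) / 0.253882 = (-0.259514 + 0.093809) / 0.253882 = -0.652685
d₂ = d₁ − σ√T = -0.652685 − 0.253882 = -0.906567
e^{−rT} = e^{−0.0321·1.9184} = 0.940277
N(−d₁) = 0.743020,  N(−d₂) = 0.817682
Put price V = K·e^{−rT}·N(−d₂) − S·N(−d₁) = 115.004244 − 85.737107 = 29.267137
Δ = −N(−d₁) = -0.743020

price = 29.267137
Δ = -0.743020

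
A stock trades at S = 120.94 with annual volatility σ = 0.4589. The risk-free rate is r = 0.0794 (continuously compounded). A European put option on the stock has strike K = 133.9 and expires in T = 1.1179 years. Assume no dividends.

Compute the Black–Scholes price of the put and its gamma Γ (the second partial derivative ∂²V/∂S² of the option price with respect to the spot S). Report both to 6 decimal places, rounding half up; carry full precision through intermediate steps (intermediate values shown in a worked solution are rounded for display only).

price = 24.136187
Γ = 0.006642

σ√T = 0.4589·√1.1179 = 0.485199
d₁ = (ln(S/K) + (r+σ²/2)T) / (σ√T) = (ln(120.94/133.9) + (0.0794+0.4589²/2)·1.1179) / 0.485199 = (-0.101799 + 0.206470) / 0.485199 = 0.215729
d₂ = d₁ − σ√T = 0.215729 − 0.485199 = -0.269470
e^{−rT} = e^{−0.0794·1.1179} = 0.915064
N(−d₁) = 0.414600,  N(−d₂) = 0.606216
Put price V = K·e^{−rT}·N(−d₂) − S·N(−d₁) = 74.277851 − 50.141664 = 24.136187
φ(d₁) = (1/√(2π))·e^{−d₁²/2} = 0.389766
Γ = φ(d₁) / (S·σ·√T) = 0.006642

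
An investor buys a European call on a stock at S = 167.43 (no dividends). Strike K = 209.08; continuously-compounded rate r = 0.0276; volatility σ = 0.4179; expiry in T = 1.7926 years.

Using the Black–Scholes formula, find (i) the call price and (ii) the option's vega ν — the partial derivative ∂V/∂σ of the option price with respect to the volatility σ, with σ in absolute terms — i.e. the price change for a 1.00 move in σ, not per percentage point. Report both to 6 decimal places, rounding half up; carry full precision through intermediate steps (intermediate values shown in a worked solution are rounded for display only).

σ√T = 0.4179·√1.7926 = 0.559518
d₁ = (ln(S/K) + (r+σ²/2)T) / (σ√T) = (ln(167.43/209.08) + (0.0276+0.4179²/2)·1.7926) / 0.559518 = (-0.222152 + 0.206006) / 0.559518 = -0.028856
d₂ = d₁ − σ√T = -0.028856 − 0.559518 = -0.588374
e^{−rT} = e^{−0.0276·1.7926} = 0.951728
N(d₁) = 0.488490,  N(d₂) = 0.278141
Call price V = S·N(d₁) − K·e^{−rT}·N(d₂) = 81.787811 − 55.346443 = 26.441368
φ(d₁) = (1/√(2π))·e^{−d₁²/2} = 0.398776
ν = S·φ(d₁)·√T = 89.393146

price = 26.441368
ν = 89.393146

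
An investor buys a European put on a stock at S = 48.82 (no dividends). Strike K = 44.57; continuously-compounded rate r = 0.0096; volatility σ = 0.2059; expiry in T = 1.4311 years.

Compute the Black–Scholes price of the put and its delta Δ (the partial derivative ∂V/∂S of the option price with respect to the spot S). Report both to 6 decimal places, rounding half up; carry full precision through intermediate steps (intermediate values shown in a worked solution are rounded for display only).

σ√T = 0.2059·√1.4311 = 0.246315
d₁ = (ln(S/K) + (r+σ²/2)T) / (σ√T) = (ln(48.82/44.57) + (0.0096+0.2059²/2)·1.4311) / 0.246315 = (0.091079 + 0.044074) / 0.246315 = 0.548700
d₂ = d₁ − σ√T = 0.548700 − 0.246315 = 0.302385
e^{−rT} = e^{−0.0096·1.4311} = 0.986355
N(−d₁) = 0.291606,  N(−d₂) = 0.381179
Put price V = K·e^{−rT}·N(−d₂) − S·N(−d₁) = 16.757351 − 14.236185 = 2.521166
Δ = −N(−d₁) = -0.291606

price = 2.521166
Δ = -0.291606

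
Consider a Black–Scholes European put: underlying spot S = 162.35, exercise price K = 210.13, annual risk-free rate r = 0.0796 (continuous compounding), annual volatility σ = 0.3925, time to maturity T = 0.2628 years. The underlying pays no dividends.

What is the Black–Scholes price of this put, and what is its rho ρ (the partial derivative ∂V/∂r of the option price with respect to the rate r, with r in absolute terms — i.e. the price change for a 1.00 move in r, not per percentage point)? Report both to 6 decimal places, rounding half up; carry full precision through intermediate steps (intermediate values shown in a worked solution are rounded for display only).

σ√T = 0.3925·√0.2628 = 0.201211
d₁ = (ln(S/K) + (r+σ²/2)T) / (σ√T) = (ln(162.35/210.13) + (0.0796+0.3925²/2)·0.2628) / 0.201211 = (-0.257972 + 0.041162) / 0.201211 = -1.077524
d₂ = d₁ − σ√T = -1.077524 − 0.201211 = -1.278735
e^{−rT} = e^{−0.0796·0.2628} = 0.979298
N(−d₁) = 0.859377,  N(−d₂) = 0.899505
Put price V = K·e^{−rT}·N(−d₂) − S·N(−d₁) = 185.100090 − 139.519841 = 45.580248
ρ = −K·T·e^{−rT}·N(−d₂) = -48.644304

price = 45.580248
ρ = -48.644304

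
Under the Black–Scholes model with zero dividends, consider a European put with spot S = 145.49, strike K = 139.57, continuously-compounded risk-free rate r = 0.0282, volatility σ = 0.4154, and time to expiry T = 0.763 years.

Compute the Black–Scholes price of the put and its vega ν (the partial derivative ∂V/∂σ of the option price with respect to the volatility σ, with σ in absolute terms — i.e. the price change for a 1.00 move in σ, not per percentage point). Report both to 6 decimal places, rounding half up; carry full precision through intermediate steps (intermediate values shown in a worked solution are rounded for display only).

price = 16.162580
ν = 47.600026

σ√T = 0.4154·√0.763 = 0.362851
d₁ = (ln(S/K) + (r+σ²/2)T) / (σ√T) = (ln(145.49/139.57) + (0.0282+0.4154²/2)·0.763) / 0.362851 = (0.041541 + 0.087347) / 0.362851 = 0.355209
d₂ = d₁ − σ√T = 0.355209 − 0.362851 = -0.007642
e^{−rT} = e^{−0.0282·0.763} = 0.978713
N(−d₁) = 0.361216,  N(−d₂) = 0.503049
Put price V = K·e^{−rT}·N(−d₂) − S·N(−d₁) = 68.715944 − 52.553364 = 16.162580
φ(d₁) = (1/√(2π))·e^{−d₁²/2} = 0.374552
ν = S·φ(d₁)·√T = 47.600026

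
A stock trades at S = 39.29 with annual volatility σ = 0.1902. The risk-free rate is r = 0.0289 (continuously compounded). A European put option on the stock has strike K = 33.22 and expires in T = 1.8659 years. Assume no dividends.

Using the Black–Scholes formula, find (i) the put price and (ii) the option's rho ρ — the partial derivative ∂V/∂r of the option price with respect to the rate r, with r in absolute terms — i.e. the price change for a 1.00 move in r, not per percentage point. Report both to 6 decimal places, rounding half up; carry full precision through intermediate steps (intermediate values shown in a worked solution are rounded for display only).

σ√T = 0.1902·√1.8659 = 0.259809
d₁ = (ln(S/K) + (r+σ²/2)T) / (σ√T) = (ln(39.29/33.22) + (0.0289+0.1902²/2)·1.8659) / 0.259809 = (0.167818 + 0.087675) / 0.259809 = 0.983386
d₂ = d₁ − σ√T = 0.983386 − 0.259809 = 0.723577
e^{−rT} = e^{−0.0289·1.8659} = 0.947504
N(−d₁) = 0.162709,  N(−d₂) = 0.234663
Put price V = K·e^{−rT}·N(−d₂) − S·N(−d₁) = 7.386262 − 6.392825 = 0.993437
ρ = −K·T·e^{−rT}·N(−d₂) = -13.782026

price = 0.993437
ρ = -13.782026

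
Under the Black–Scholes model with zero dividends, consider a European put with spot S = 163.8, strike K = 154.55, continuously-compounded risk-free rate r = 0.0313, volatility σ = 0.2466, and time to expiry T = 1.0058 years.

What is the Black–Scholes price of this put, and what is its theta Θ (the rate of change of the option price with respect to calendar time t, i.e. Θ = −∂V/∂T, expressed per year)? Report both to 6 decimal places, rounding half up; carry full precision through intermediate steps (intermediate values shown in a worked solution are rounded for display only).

price = 9.405342
Θ = -5.237492

σ√T = 0.2466·√1.0058 = 0.247314
d₁ = (ln(S/K) + (r+σ²/2)T) / (σ√T) = (ln(163.8/154.55) + (0.0313+0.2466²/2)·1.0058) / 0.247314 = (0.058129 + 0.062064) / 0.247314 = 0.485990
d₂ = d₁ − σ√T = 0.485990 − 0.247314 = 0.238676
e^{−rT} = e^{−0.0313·1.0058} = 0.969009
N(−d₁) = 0.313487,  N(−d₂) = 0.405678
Put price V = K·e^{−rT}·N(−d₂) − S·N(−d₁) = 60.754535 − 51.349193 = 9.405342
φ(d₁) = (1/√(2π))·e^{−d₁²/2} = 0.354505
Θ = −S·φ(d₁)·σ/(2√T) + r·K·e^{−rT}·N(−d₂) = −7.139109 + 1.901617 = -5.237492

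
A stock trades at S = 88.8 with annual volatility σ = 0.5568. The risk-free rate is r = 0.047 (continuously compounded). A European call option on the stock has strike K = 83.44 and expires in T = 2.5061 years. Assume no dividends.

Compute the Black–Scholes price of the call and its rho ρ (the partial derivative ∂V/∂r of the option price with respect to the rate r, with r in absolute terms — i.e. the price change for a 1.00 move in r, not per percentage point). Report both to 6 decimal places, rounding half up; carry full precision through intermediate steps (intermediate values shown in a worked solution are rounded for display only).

price = 35.607037
ρ = 75.564415

σ√T = 0.5568·√2.5061 = 0.881452
d₁ = (ln(S/K) + (r+σ²/2)T) / (σ√T) = (ln(88.8/83.44) + (0.047+0.5568²/2)·2.5061) / 0.881452 = (0.062259 + 0.506265) / 0.881452 = 0.644986
d₂ = d₁ − σ√T = 0.644986 − 0.881452 = -0.236465
e^{−rT} = e^{−0.047·2.5061} = 0.888886
N(d₁) = 0.740532,  N(d₂) = 0.406536
Call price V = S·N(d₁) − K·e^{−rT}·N(d₂) = 65.759231 − 30.152194 = 35.607037
ρ = K·T·e^{−rT}·N(d₂) = 75.564415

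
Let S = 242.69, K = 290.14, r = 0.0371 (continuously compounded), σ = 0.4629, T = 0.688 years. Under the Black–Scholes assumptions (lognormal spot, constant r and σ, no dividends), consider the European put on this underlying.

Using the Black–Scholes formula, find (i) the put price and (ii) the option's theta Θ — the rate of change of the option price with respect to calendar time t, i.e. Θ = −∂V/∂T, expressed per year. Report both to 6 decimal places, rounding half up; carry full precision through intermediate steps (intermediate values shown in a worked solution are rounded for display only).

σ√T = 0.4629·√0.688 = 0.383956
d₁ = (ln(S/K) + (r+σ²/2)T) / (σ√T) = (ln(242.69/290.14) + (0.0371+0.4629²/2)·0.688) / 0.383956 = (-0.178579 + 0.099236) / 0.383956 = -0.206646
d₂ = d₁ − σ√T = -0.206646 − 0.383956 = -0.590601
e^{−rT} = e^{−0.0371·0.688} = 0.974798
N(−d₁) = 0.581857,  N(−d₂) = 0.722606
Put price V = K·e^{−rT}·N(−d₂) − S·N(−d₁) = 204.373246 − 141.210788 = 63.162458
φ(d₁) = (1/√(2π))·e^{−d₁²/2} = 0.390515
Θ = −S·φ(d₁)·σ/(2√T) + r·K·e^{−rT}·N(−d₂) = −26.445526 + 7.582247 = -18.863279

price = 63.162458
Θ = -18.863279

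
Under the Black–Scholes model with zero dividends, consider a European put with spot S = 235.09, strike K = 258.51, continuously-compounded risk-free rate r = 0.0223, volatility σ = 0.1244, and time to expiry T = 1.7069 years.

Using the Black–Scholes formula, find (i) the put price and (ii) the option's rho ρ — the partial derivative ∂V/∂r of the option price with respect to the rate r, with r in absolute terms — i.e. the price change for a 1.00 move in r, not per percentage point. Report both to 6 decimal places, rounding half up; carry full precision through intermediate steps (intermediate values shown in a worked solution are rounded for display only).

σ√T = 0.1244·√1.7069 = 0.162527
d₁ = (ln(S/K) + (r+σ²/2)T) / (σ√T) = (ln(235.09/258.51) + (0.0223+0.1244²/2)·1.7069) / 0.162527 = (-0.094966 + 0.051271) / 0.162527 = -0.268846
d₂ = d₁ − σ√T = -0.268846 − 0.162527 = -0.431373
e^{−rT} = e^{−0.0223·1.7069} = 0.962651
N(−d₁) = 0.605976,  N(−d₂) = 0.666901
Put price V = K·e^{−rT}·N(−d₂) − S·N(−d₁) = 165.961742 − 142.458886 = 23.502857
ρ = −K·T·e^{−rT}·N(−d₂) = -283.280098

price = 23.502857
ρ = -283.280098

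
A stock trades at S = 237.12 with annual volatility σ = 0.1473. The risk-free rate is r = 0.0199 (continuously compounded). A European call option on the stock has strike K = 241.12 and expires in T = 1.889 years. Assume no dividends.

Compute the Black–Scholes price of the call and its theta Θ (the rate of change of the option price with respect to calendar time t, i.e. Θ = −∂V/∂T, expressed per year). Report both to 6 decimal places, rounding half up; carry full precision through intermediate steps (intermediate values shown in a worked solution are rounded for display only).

price = 21.469112
Θ = -7.278477

σ√T = 0.1473·√1.889 = 0.202450
d₁ = (ln(S/K) + (r+σ²/2)T) / (σ√T) = (ln(237.12/241.12) + (0.0199+0.1473²/2)·1.889) / 0.202450 = (-0.016728 + 0.058084) / 0.202450 = 0.204276
d₂ = d₁ − σ√T = 0.204276 − 0.202450 = 0.001826
e^{−rT} = e^{−0.0199·1.889} = 0.963107
N(d₁) = 0.580931,  N(d₂) = 0.500728
Call price V = S·N(d₁) − K·e^{−rT}·N(d₂) = 137.750394 − 116.281282 = 21.469112
φ(d₁) = (1/√(2π))·e^{−d₁²/2} = 0.390705
Θ = −S·φ(d₁)·σ/(2√T) − r·K·e^{−rT}·N(d₂) = −4.964480 − 2.313998 = -7.278477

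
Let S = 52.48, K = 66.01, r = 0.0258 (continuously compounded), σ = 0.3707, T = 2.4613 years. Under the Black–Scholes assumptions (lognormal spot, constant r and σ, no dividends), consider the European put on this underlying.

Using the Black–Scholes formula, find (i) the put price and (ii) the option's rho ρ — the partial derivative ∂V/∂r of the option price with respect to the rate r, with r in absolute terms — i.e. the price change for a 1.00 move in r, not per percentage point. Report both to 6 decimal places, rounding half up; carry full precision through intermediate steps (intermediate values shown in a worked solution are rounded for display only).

σ√T = 0.3707·√2.4613 = 0.581574
d₁ = (ln(S/K) + (r+σ²/2)T) / (σ√T) = (ln(52.48/66.01) + (0.0258+0.3707²/2)·2.4613) / 0.581574 = (-0.229374 + 0.232616) / 0.581574 = 0.005574
d₂ = d₁ − σ√T = 0.005574 − 0.581574 = -0.576000
e^{−rT} = e^{−0.0258·2.4613} = 0.938473
N(−d₁) = 0.497776,  N(−d₂) = 0.717692
Put price V = K·e^{−rT}·N(−d₂) − S·N(−d₁) = 44.460030 − 26.123307 = 18.336723
ρ = −K·T·e^{−rT}·N(−d₂) = -109.429472

price = 18.336723
ρ = -109.429472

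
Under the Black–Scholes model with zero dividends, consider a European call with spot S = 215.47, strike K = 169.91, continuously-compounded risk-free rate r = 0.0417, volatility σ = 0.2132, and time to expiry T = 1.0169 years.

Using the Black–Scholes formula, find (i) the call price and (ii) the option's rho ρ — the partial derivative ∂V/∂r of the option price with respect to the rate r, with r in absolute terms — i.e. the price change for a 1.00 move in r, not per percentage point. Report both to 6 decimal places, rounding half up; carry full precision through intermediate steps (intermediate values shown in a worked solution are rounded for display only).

price = 54.432239
ρ = 146.379415

σ√T = 0.2132·√1.0169 = 0.214994
d₁ = (ln(S/K) + (r+σ²/2)T) / (σ√T) = (ln(215.47/169.91) + (0.0417+0.2132²/2)·1.0169) / 0.214994 = (0.237553 + 0.065516) / 0.214994 = 1.409661
d₂ = d₁ − σ√T = 1.409661 − 0.214994 = 1.194667
e^{−rT} = e^{−0.0417·1.0169} = 0.958482
N(d₁) = 0.920680,  N(d₂) = 0.883892
Call price V = S·N(d₁) − K·e^{−rT}·N(d₂) = 198.378955 − 143.946716 = 54.432239
ρ = K·T·e^{−rT}·N(d₂) = 146.379415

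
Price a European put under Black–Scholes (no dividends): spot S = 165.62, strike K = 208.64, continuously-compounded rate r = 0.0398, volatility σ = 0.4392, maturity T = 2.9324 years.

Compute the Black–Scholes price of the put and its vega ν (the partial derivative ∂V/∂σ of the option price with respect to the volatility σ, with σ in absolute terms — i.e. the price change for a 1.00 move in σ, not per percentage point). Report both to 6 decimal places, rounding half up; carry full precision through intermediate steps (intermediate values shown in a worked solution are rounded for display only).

σ√T = 0.4392·√2.9324 = 0.752097
d₁ = (ln(S/K) + (r+σ²/2)T) / (σ√T) = (ln(165.62/208.64) + (0.0398+0.4392²/2)·2.9324) / 0.752097 = (-0.230914 + 0.399535) / 0.752097 = 0.224200
d₂ = d₁ − σ√T = 0.224200 − 0.752097 = -0.527897
e^{−rT} = e^{−0.0398·2.9324} = 0.889844
N(−d₁) = 0.411301,  N(−d₂) = 0.701215
Put price V = K·e^{−rT}·N(−d₂) − S·N(−d₁) = 130.185378 − 68.119635 = 62.065744
φ(d₁) = (1/√(2π))·e^{−d₁²/2} = 0.389041
ν = S·φ(d₁)·√T = 110.336547

price = 62.065744
ν = 110.336547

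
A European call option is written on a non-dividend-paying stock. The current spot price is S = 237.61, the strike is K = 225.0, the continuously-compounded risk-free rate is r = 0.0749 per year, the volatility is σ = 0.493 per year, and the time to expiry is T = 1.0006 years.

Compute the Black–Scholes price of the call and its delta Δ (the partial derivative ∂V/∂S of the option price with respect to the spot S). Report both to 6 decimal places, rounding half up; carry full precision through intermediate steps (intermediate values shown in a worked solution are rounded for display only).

σ√T = 0.493·√1.0006 = 0.493148
d₁ = (ln(S/K) + (r+σ²/2)T) / (σ√T) = (ln(237.61/225.0) + (0.0749+0.493²/2)·1.0006) / 0.493148 = (0.054530 + 0.196542) / 0.493148 = 0.509122
d₂ = d₁ − σ√T = 0.509122 − 0.493148 = 0.015975
e^{−rT} = e^{−0.0749·1.0006} = 0.927795
N(d₁) = 0.694667,  N(d₂) = 0.506373
Call price V = S·N(d₁) − K·e^{−rT}·N(d₂) = 165.059774 − 105.707201 = 59.352573
Δ = N(d₁) = 0.694667

price = 59.352573
Δ = 0.694667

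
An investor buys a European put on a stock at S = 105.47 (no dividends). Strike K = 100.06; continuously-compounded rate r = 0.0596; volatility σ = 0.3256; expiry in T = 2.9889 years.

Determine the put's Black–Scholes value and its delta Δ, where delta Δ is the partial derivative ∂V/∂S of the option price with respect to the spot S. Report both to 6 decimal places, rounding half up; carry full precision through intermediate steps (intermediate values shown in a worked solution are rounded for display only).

σ√T = 0.3256·√2.9889 = 0.562911
d₁ = (ln(S/K) + (r+σ²/2)T) / (σ√T) = (ln(105.47/100.06) + (0.0596+0.3256²/2)·2.9889) / 0.562911 = (0.052657 + 0.336573) / 0.562911 = 0.691458
d₂ = d₁ − σ√T = 0.691458 − 0.562911 = 0.128547
e^{−rT} = e^{−0.0596·2.9889} = 0.836827
N(−d₁) = 0.244639,  N(−d₂) = 0.448858
Put price V = K·e^{−rT}·N(−d₂) − S·N(−d₁) = 37.584186 − 25.802062 = 11.782123
Δ = −N(−d₁) = -0.244639

price = 11.782123
Δ = -0.244639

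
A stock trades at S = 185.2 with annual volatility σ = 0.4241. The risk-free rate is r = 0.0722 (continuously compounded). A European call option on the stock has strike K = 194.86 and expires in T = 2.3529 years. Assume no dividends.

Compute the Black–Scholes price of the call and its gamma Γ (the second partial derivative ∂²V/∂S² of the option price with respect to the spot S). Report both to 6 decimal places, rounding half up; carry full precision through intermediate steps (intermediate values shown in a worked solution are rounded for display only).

price = 55.688865
Γ = 0.002910

σ√T = 0.4241·√2.3529 = 0.650534
d₁ = (ln(S/K) + (r+σ²/2)T) / (σ√T) = (ln(185.2/194.86) + (0.0722+0.4241²/2)·2.3529) / 0.650534 = (-0.050845 + 0.381477) / 0.650534 = 0.508246
d₂ = d₁ − σ√T = 0.508246 − 0.650534 = -0.142288
e^{−rT} = e^{−0.0722·2.3529} = 0.843767
N(d₁) = 0.694360,  N(d₂) = 0.443426
Call price V = S·N(d₁) − K·e^{−rT}·N(d₂) = 128.595424 − 72.906559 = 55.688865
φ(d₁) = (1/√(2π))·e^{−d₁²/2} = 0.350605
Γ = φ(d₁) / (S·σ·√T) = 0.002910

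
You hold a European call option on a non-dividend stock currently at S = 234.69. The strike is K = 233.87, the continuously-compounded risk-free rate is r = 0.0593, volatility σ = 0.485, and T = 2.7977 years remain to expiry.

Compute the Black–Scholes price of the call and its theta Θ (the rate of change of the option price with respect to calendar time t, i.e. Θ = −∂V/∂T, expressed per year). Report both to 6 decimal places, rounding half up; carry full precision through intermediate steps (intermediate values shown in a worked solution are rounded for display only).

σ√T = 0.485·√2.7977 = 0.811227
d₁ = (ln(S/K) + (r+σ²/2)T) / (σ√T) = (ln(234.69/233.87) + (0.0593+0.485²/2)·2.7977) / 0.811227 = (0.003500 + 0.494948) / 0.811227 = 0.614437
d₂ = d₁ − σ√T = 0.614437 − 0.811227 = -0.196789
e^{−rT} = e^{−0.0593·2.7977} = 0.847128
N(d₁) = 0.730537,  N(d₂) = 0.421996
Call price V = S·N(d₁) − K·e^{−rT}·N(d₂) = 171.449698 − 83.604958 = 87.844740
φ(d₁) = (1/√(2π))·e^{−d₁²/2} = 0.330316
Θ = −S·φ(d₁)·σ/(2√T) − r·K·e^{−rT}·N(d₂) = −11.239202 − 4.957774 = -16.196976

price = 87.844740
Θ = -16.196976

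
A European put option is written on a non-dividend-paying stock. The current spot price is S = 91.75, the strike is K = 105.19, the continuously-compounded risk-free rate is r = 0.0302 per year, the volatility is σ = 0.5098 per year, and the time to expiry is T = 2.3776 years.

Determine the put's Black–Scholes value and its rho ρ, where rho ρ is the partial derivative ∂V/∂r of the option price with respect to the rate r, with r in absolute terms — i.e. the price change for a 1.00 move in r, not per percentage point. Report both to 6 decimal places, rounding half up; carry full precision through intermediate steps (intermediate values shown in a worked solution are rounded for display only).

price = 32.158990
ρ = -158.940936

σ√T = 0.5098·√2.3776 = 0.786084
d₁ = (ln(S/K) + (r+σ²/2)T) / (σ√T) = (ln(91.75/105.19) + (0.0302+0.5098²/2)·2.3776) / 0.786084 = (-0.136701 + 0.380768) / 0.786084 = 0.310485
d₂ = d₁ − σ√T = 0.310485 − 0.786084 = -0.475600
e^{−rT} = e^{−0.0302·2.3776} = 0.930714
N(−d₁) = 0.378096,  N(−d₂) = 0.682820
Put price V = K·e^{−rT}·N(−d₂) − S·N(−d₁) = 66.849317 − 34.690327 = 32.158990
ρ = −K·T·e^{−rT}·N(−d₂) = -158.940936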